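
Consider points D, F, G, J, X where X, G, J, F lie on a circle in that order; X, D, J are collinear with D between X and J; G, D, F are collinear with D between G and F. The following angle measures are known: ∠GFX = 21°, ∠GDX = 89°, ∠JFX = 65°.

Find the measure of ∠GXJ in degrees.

1. ∠GJX = 21°  [same arc XG]
2. ∠JGX = 115°  [cyclic XGJF, opposite ∠G+∠F]
3. ∠GXJ = 44°  [△XGJ]

∠GXJ = 44°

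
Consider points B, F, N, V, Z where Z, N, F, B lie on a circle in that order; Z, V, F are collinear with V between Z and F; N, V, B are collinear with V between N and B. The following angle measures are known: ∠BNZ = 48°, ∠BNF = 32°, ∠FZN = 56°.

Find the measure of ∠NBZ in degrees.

∠NBZ = 44°

1. ∠BFZ = 48°  [same arc ZB]
2. ∠BZF = 32°  [same arc FB]
3. ∠FBN = 56°  [same arc NF]
4. ∠BVF = 76°  [△FVB]
5. ∠BVZ = 104°  [linear pair at V on ZF]
6. ∠NBZ = 44°  [△ZVB]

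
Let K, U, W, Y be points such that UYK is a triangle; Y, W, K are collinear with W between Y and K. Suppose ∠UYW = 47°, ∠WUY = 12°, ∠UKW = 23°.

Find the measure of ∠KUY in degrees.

1. ∠KYU = 47°  [W on ray YK]
2. ∠UKY = 23°  [W on ray KY]
3. ∠KUY = 110°  [△UYK]

∠KUY = 110°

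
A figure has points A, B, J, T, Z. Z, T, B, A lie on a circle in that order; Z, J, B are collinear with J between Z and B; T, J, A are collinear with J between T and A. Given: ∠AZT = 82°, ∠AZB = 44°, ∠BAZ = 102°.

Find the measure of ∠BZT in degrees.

1. ∠ABT = 98°  [cyclic ZTBA, opposite ∠Z+∠B]
2. ∠ATB = 44°  [same arc BA]
3. ∠BAT = 38°  [△TBA]
4. ∠BZT = 38°  [same arc TB]

∠BZT = 38°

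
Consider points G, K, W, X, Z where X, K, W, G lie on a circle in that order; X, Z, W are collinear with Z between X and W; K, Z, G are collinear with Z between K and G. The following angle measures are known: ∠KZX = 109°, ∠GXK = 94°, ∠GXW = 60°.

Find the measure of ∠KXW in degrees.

∠KXW = 34°

1. ∠GWK = 86°  [cyclic XKWG, opposite ∠X+∠W]
2. ∠GKW = 60°  [same arc WG]
3. ∠KGW = 34°  [△KWG]
4. ∠KXW = 34°  [same arc KW]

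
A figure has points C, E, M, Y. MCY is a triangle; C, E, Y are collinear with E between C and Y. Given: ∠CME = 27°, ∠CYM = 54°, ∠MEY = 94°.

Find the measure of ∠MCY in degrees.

∠MCY = 67°

1. ∠CEM = 86°  [linear pair at E on CY]
2. ∠ECM = 67°  [△MCE]
3. ∠MCY = 67°  [E on ray CY]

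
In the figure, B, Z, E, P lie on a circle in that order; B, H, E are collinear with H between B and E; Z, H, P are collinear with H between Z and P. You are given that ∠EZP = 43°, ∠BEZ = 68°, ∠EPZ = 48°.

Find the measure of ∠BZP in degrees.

1. ∠PEZ = 89°  [△ZEP]
2. ∠BPZ = 68°  [same arc BZ]
3. ∠PBZ = 91°  [cyclic BZEP, opposite ∠B+∠E]
4. ∠BZP = 21°  [△BZP]

∠BZP = 21°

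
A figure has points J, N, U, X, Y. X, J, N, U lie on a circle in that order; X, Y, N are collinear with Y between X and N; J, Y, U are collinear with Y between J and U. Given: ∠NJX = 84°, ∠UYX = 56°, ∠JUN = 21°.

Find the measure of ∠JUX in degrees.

1. ∠NUX = 96°  [cyclic XJNU, opposite ∠J+∠U]
2. ∠NYU = 124°  [linear pair at Y on XN]
3. ∠UNX = 35°  [△NYU]
4. ∠NXU = 49°  [△XNU]
5. ∠JUX = 75°  [△XYU]

∠JUX = 75°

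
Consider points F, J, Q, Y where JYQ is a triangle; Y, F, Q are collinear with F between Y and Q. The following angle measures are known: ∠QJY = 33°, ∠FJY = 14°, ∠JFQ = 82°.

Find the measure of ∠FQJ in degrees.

1. ∠JFY = 98°  [linear pair at F on YQ]
2. ∠FYJ = 68°  [△JYF]
3. ∠JYQ = 68°  [F on ray YQ]
4. ∠JQY = 79°  [△JYQ]
5. ∠FQJ = 79°  [F on ray QY]

∠FQJ = 79°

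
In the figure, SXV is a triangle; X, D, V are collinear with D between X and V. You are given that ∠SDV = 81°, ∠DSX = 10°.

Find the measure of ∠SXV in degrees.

∠SXV = 71°

1. ∠SDX = 99°  [linear pair at D on XV]
2. ∠DXS = 71°  [△SXD]
3. ∠SXV = 71°  [D on ray XV]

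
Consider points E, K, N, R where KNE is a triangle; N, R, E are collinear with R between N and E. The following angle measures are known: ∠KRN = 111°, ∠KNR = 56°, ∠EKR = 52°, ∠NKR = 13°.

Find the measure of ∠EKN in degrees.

1. ∠ERK = 69°  [linear pair at R on NE]
2. ∠ENK = 56°  [R on ray NE]
3. ∠KER = 59°  [△KRE]
4. ∠KEN = 59°  [R on ray EN]
5. ∠EKN = 65°  [△KNE]

∠EKN = 65°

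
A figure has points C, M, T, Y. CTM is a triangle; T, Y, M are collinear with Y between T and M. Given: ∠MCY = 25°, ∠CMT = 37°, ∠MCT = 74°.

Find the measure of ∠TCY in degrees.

∠TCY = 49°

1. ∠CTM = 69°  [△CTM]
2. ∠CMY = 37°  [Y on ray MT]
3. ∠CTY = 69°  [Y on ray TM]
4. ∠CYM = 118°  [△CYM]
5. ∠CYT = 62°  [linear pair at Y on TM]
6. ∠TCY = 49°  [△CTY]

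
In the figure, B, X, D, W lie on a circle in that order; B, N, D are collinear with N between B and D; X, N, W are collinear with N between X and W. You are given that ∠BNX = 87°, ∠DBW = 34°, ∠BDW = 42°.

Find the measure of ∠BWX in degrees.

1. ∠DNW = 87°  [vertical angles at N]
2. ∠BNW = 93°  [linear pair at N on BD]
3. ∠BWX = 53°  [△BNW]

∠BWX = 53°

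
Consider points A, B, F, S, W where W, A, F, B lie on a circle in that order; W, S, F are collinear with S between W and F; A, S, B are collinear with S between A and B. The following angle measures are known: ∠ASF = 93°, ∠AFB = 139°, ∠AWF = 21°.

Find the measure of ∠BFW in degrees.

1. ∠BSW = 93°  [vertical angles at S]
2. ∠ABF = 21°  [same arc AF]
3. ∠BSF = 87°  [linear pair at S on WF]
4. ∠BFW = 72°  [△FSB]

∠BFW = 72°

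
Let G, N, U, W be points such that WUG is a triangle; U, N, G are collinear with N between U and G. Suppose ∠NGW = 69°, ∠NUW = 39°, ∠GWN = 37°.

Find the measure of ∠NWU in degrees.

1. ∠GNW = 74°  [△WNG]
2. ∠UNW = 106°  [linear pair at N on UG]
3. ∠NWU = 35°  [△WUN]

∠NWU = 35°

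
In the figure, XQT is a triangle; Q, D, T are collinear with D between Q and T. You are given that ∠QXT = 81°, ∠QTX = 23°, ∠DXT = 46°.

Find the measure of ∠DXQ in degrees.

∠DXQ = 35°

1. ∠TQX = 76°  [△XQT]
2. ∠DTX = 23°  [D on ray TQ]
3. ∠TDX = 111°  [△XDT]
4. ∠DQX = 76°  [D on ray QT]
5. ∠QDX = 69°  [linear pair at D on QT]
6. ∠DXQ = 35°  [△XQD]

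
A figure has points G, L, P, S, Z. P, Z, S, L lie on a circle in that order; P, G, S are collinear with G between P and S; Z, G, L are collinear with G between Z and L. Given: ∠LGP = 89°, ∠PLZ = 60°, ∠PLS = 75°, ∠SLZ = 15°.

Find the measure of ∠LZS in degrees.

∠LZS = 31°

1. ∠SGZ = 89°  [vertical angles at G]
2. ∠PSZ = 60°  [same arc PZ]
3. ∠LZS = 31°  [△ZGS]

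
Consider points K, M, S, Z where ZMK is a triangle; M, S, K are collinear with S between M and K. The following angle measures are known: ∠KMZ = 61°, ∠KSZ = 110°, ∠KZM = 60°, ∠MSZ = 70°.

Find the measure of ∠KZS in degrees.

1. ∠MKZ = 59°  [△ZMK]
2. ∠SKZ = 59°  [S on ray KM]
3. ∠KZS = 11°  [△ZSK]

∠KZS = 11°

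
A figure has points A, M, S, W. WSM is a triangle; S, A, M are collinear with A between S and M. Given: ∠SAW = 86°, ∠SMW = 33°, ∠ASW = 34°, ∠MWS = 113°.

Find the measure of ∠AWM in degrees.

1. ∠MAW = 94°  [linear pair at A on SM]
2. ∠AMW = 33°  [A on ray MS]
3. ∠AWM = 53°  [△WAM]

∠AWM = 53°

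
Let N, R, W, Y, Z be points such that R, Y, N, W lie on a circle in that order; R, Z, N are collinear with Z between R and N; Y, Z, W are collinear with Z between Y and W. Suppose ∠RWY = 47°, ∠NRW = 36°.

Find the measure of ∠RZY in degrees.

∠RZY = 83°

1. ∠RNY = 47°  [same arc RY]
2. ∠NYW = 36°  [same arc NW]
3. ∠NZY = 97°  [△YZN]
4. ∠RZY = 83°  [linear pair at Z on RN]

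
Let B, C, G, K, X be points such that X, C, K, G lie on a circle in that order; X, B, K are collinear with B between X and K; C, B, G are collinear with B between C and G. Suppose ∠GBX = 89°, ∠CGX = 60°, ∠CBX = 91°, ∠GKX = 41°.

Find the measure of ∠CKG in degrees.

∠CKG = 101°

1. ∠CBK = 89°  [vertical angles at B]
2. ∠GBK = 91°  [linear pair at B on XK]
3. ∠CKX = 60°  [same arc XC]
4. ∠CGK = 48°  [△KBG]
5. ∠GCK = 31°  [△CBK]
6. ∠CKG = 101°  [△CKG]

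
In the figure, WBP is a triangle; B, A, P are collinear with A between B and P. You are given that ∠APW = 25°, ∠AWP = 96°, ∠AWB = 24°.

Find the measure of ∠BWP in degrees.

1. ∠PAW = 59°  [△WAP]
2. ∠BPW = 25°  [A on ray PB]
3. ∠BAW = 121°  [linear pair at A on BP]
4. ∠ABW = 35°  [△WBA]
5. ∠PBW = 35°  [A on ray BP]
6. ∠BWP = 120°  [△WBP]

∠BWP = 120°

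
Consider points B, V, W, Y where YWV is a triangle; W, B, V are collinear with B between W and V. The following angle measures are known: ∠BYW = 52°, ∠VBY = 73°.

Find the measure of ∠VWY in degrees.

∠VWY = 21°

1. ∠WBY = 107°  [linear pair at B on WV]
2. ∠BWY = 21°  [△YWB]
3. ∠VWY = 21°  [B on ray WV]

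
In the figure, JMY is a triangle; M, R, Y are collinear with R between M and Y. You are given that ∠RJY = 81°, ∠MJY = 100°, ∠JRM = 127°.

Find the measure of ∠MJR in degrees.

∠MJR = 19°

1. ∠JRY = 53°  [linear pair at R on MY]
2. ∠JYR = 46°  [△JRY]
3. ∠JYM = 46°  [R on ray YM]
4. ∠JMY = 34°  [△JMY]
5. ∠JMR = 34°  [R on ray MY]
6. ∠MJR = 19°  [△JMR]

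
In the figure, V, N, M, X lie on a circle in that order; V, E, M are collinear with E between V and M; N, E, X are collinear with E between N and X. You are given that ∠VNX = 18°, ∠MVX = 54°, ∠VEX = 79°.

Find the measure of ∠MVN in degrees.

1. ∠VMX = 18°  [same arc VX]
2. ∠MEX = 101°  [linear pair at E on VM]
3. ∠MXN = 61°  [△MEX]
4. ∠MVN = 61°  [same arc NM]

∠MVN = 61°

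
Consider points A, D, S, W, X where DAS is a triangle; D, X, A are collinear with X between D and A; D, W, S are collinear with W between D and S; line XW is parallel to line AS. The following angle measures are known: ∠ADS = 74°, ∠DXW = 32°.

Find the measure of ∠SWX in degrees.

1. ∠WDX = 74°  [X on DA, W on DS]
2. ∠DWX = 74°  [△DXW]
3. ∠SWX = 106°  [linear pair at W on DS]

∠SWX = 106°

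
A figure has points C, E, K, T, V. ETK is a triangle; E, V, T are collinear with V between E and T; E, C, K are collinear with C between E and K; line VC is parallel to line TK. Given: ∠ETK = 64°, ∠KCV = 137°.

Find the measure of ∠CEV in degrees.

1. ∠CVE = 64°  [VC∥TK, corresponding at V]
2. ∠ECV = 43°  [linear pair at C on EK]
3. ∠CEV = 73°  [△EVC]

∠CEV = 73°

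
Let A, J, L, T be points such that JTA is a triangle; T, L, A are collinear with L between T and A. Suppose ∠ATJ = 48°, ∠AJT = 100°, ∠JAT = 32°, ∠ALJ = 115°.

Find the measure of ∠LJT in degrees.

∠LJT = 67°

1. ∠JTL = 48°  [L on ray TA]
2. ∠JLT = 65°  [linear pair at L on TA]
3. ∠LJT = 67°  [△JTL]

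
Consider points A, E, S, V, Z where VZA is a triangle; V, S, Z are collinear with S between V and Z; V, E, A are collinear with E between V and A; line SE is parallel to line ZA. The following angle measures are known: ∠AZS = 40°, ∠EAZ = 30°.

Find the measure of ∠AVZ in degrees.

∠AVZ = 110°

1. ∠AZV = 40°  [S on ray ZV]
2. ∠VAZ = 30°  [E on ray AV]
3. ∠AVZ = 110°  [△VZA]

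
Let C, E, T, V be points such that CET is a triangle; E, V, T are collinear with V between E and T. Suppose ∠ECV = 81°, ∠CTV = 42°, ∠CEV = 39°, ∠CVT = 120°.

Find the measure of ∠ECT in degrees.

1. ∠CTE = 42°  [V on ray TE]
2. ∠CET = 39°  [V on ray ET]
3. ∠ECT = 99°  [△CET]

∠ECT = 99°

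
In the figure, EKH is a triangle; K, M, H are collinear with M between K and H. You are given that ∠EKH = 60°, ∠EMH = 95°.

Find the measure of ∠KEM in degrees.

∠KEM = 35°

1. ∠EKM = 60°  [M on ray KH]
2. ∠EMK = 85°  [linear pair at M on KH]
3. ∠KEM = 35°  [△EKM]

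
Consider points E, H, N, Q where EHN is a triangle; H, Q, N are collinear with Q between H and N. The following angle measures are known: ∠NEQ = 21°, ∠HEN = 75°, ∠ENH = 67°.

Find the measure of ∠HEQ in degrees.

∠HEQ = 54°

1. ∠EHN = 38°  [△EHN]
2. ∠ENQ = 67°  [Q on ray NH]
3. ∠EHQ = 38°  [Q on ray HN]
4. ∠EQN = 92°  [△EQN]
5. ∠EQH = 88°  [linear pair at Q on HN]
6. ∠HEQ = 54°  [△EHQ]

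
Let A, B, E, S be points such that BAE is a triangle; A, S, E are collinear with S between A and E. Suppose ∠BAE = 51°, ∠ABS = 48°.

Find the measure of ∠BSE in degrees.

1. ∠BAS = 51°  [S on ray AE]
2. ∠ASB = 81°  [△BAS]
3. ∠BSE = 99°  [linear pair at S on AE]

∠BSE = 99°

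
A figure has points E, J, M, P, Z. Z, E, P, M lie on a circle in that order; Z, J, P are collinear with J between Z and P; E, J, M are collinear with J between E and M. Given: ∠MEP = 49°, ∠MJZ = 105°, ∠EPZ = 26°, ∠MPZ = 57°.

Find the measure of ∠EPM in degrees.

1. ∠MJP = 75°  [linear pair at J on ZP]
2. ∠EMP = 48°  [△PJM]
3. ∠EPM = 83°  [△EPM]

∠EPM = 83°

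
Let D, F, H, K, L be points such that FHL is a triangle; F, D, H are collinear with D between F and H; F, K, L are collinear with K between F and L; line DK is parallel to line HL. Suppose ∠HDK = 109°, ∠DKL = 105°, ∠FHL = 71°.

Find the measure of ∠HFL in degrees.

1. ∠FDK = 71°  [linear pair at D on FH]
2. ∠DKF = 75°  [linear pair at K on FL]
3. ∠DFK = 34°  [△FDK]
4. ∠HFL = 34°  [D on FH, K on FL]

∠HFL = 34°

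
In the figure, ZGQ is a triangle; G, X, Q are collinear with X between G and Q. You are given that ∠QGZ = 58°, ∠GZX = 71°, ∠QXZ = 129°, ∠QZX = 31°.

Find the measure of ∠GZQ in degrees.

∠GZQ = 102°

1. ∠XQZ = 20°  [△ZXQ]
2. ∠GQZ = 20°  [X on ray QG]
3. ∠GZQ = 102°  [△ZGQ]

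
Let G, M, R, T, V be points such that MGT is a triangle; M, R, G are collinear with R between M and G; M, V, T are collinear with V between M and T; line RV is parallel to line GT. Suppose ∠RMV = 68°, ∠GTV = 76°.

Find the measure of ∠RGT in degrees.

1. ∠GMT = 68°  [R on MG, V on MT]
2. ∠GTM = 76°  [V on ray TM]
3. ∠MGT = 36°  [△MGT]
4. ∠RGT = 36°  [R on ray GM]

∠RGT = 36°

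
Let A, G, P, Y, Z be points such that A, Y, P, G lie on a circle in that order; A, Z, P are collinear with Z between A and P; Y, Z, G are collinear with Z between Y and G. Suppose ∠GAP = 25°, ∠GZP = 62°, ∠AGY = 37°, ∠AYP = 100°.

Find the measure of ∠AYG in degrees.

1. ∠AZY = 62°  [vertical angles at Z]
2. ∠APY = 37°  [same arc AY]
3. ∠PAY = 43°  [△AYP]
4. ∠AYG = 75°  [△AZY]

∠AYG = 75°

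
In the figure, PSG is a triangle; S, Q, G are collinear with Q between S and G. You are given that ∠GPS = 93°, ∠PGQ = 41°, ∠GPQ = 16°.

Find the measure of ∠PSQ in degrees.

1. ∠PGS = 41°  [Q on ray GS]
2. ∠GSP = 46°  [△PSG]
3. ∠PSQ = 46°  [Q on ray SG]

∠PSQ = 46°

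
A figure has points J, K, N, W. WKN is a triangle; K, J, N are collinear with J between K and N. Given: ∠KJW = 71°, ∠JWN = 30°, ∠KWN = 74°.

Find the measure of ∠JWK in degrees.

∠JWK = 44°

1. ∠NJW = 109°  [linear pair at J on KN]
2. ∠JNW = 41°  [△WJN]
3. ∠KNW = 41°  [J on ray NK]
4. ∠NKW = 65°  [△WKN]
5. ∠JKW = 65°  [J on ray KN]
6. ∠JWK = 44°  [△WKJ]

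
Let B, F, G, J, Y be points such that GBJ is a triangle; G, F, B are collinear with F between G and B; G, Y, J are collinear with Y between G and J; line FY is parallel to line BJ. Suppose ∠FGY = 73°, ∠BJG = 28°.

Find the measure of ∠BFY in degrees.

1. ∠BGJ = 73°  [F on GB, Y on GJ]
2. ∠GBJ = 79°  [△GBJ]
3. ∠GFY = 79°  [FY∥BJ, corresponding at F]
4. ∠BFY = 101°  [linear pair at F on GB]

∠BFY = 101°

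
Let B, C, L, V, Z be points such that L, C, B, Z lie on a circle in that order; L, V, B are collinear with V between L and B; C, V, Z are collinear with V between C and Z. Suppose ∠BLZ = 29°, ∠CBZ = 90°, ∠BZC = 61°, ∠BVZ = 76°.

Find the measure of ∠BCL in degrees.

∠BCL = 72°

1. ∠LBZ = 43°  [△BVZ]
2. ∠BZL = 108°  [△LBZ]
3. ∠BCL = 72°  [cyclic LCBZ, opposite ∠C+∠Z]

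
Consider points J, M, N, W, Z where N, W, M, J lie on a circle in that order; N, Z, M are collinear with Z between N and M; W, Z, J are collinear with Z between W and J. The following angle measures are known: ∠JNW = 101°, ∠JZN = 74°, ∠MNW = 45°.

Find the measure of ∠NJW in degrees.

1. ∠JMW = 79°  [cyclic NWMJ, opposite ∠N+∠M]
2. ∠MZW = 74°  [vertical angles at Z]
3. ∠MJW = 45°  [same arc WM]
4. ∠JWM = 56°  [△WMJ]
5. ∠NMW = 50°  [△WZM]
6. ∠NJW = 50°  [same arc NW]

∠NJW = 50°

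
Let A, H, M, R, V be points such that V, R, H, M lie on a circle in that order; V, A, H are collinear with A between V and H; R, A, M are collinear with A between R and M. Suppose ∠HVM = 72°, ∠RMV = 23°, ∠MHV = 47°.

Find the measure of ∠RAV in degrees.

∠RAV = 95°

1. ∠HMV = 61°  [△VHM]
2. ∠RHV = 23°  [same arc VR]
3. ∠MRV = 47°  [same arc VM]
4. ∠HRV = 119°  [cyclic VRHM, opposite ∠R+∠M]
5. ∠HVR = 38°  [△VRH]
6. ∠RAV = 95°  [△VAR]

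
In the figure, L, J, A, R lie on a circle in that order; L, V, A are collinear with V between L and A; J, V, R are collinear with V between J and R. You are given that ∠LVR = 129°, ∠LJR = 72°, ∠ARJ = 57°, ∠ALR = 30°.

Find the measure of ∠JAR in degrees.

∠JAR = 93°

1. ∠JRL = 21°  [△LVR]
2. ∠JLR = 87°  [△LJR]
3. ∠JAR = 93°  [cyclic LJAR, opposite ∠L+∠A]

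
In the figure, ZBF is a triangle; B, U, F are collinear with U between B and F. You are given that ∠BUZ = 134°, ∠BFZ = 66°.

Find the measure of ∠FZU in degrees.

∠FZU = 68°

1. ∠FUZ = 46°  [linear pair at U on BF]
2. ∠UFZ = 66°  [U on ray FB]
3. ∠FZU = 68°  [△ZUF]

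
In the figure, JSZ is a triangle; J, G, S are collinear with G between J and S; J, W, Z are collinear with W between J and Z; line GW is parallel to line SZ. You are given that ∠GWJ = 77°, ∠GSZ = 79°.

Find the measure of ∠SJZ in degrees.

1. ∠JZS = 77°  [GW∥SZ, corresponding at W]
2. ∠JSZ = 79°  [G on ray SJ]
3. ∠SJZ = 24°  [△JSZ]

∠SJZ = 24°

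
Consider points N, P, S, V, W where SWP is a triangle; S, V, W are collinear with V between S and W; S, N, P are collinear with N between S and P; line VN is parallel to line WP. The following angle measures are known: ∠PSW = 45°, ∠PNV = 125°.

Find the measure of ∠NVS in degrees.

1. ∠NSV = 45°  [V on SW, N on SP]
2. ∠SNV = 55°  [linear pair at N on SP]
3. ∠NVS = 80°  [△SVN]

∠NVS = 80°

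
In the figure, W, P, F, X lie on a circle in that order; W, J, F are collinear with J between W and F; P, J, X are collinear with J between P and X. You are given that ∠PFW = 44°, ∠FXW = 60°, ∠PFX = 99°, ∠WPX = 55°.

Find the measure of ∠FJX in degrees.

1. ∠FPW = 120°  [cyclic WPFX, opposite ∠P+∠X]
2. ∠WFX = 55°  [same arc WX]
3. ∠FWP = 16°  [△WPF]
4. ∠FXP = 16°  [same arc PF]
5. ∠FJX = 109°  [△FJX]

∠FJX = 109°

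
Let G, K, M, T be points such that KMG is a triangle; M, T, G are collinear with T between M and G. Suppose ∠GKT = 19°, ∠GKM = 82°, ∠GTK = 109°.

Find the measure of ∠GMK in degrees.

∠GMK = 46°

1. ∠KGT = 52°  [△KTG]
2. ∠KGM = 52°  [T on ray GM]
3. ∠GMK = 46°  [△KMG]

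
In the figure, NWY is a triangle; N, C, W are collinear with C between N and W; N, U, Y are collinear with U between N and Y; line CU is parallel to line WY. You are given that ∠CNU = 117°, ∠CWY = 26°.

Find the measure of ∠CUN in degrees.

1. ∠WNY = 117°  [C on NW, U on NY]
2. ∠NWY = 26°  [C on ray WN]
3. ∠NYW = 37°  [△NWY]
4. ∠CUN = 37°  [CU∥WY, corresponding at U]

∠CUN = 37°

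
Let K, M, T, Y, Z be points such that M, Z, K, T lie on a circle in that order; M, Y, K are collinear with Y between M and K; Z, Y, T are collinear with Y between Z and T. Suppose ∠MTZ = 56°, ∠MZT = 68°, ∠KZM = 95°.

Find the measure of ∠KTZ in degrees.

∠KTZ = 29°

1. ∠MKZ = 56°  [same arc MZ]
2. ∠KMZ = 29°  [△MZK]
3. ∠KTZ = 29°  [same arc ZK]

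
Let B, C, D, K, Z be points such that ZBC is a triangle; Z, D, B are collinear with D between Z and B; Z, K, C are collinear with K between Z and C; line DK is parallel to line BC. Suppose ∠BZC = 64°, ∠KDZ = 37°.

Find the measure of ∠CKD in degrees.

∠CKD = 101°

1. ∠DZK = 64°  [D on ZB, K on ZC]
2. ∠DKZ = 79°  [△ZDK]
3. ∠CKD = 101°  [linear pair at K on ZC]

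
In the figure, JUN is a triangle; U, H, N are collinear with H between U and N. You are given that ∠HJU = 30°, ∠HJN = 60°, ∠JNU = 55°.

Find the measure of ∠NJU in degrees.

∠NJU = 90°

1. ∠HNJ = 55°  [H on ray NU]
2. ∠JHN = 65°  [△JHN]
3. ∠JHU = 115°  [linear pair at H on UN]
4. ∠HUJ = 35°  [△JUH]
5. ∠JUN = 35°  [H on ray UN]
6. ∠NJU = 90°  [△JUN]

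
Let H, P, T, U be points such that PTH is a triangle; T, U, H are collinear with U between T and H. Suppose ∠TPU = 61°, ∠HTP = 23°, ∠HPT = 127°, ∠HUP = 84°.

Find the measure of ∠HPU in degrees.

∠HPU = 66°

1. ∠PHT = 30°  [△PTH]
2. ∠PHU = 30°  [U on ray HT]
3. ∠HPU = 66°  [△PUH]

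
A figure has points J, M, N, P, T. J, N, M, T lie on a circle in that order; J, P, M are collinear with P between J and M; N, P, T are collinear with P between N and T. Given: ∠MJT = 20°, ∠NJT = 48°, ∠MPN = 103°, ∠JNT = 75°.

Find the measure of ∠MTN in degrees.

∠MTN = 28°

1. ∠MNT = 20°  [same arc MT]
2. ∠NMT = 132°  [cyclic JNMT, opposite ∠J+∠M]
3. ∠MTN = 28°  [△NMT]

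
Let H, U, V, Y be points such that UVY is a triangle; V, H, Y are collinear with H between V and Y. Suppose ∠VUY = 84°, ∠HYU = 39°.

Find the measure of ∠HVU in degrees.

∠HVU = 57°

1. ∠UYV = 39°  [H on ray YV]
2. ∠UVY = 57°  [△UVY]
3. ∠HVU = 57°  [H on ray VY]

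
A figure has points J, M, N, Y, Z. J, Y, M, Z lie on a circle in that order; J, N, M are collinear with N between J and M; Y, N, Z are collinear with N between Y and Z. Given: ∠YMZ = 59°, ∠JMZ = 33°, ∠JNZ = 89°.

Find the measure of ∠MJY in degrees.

∠MJY = 56°

1. ∠JYZ = 33°  [same arc JZ]
2. ∠MNY = 89°  [vertical angles at N]
3. ∠JNY = 91°  [linear pair at N on JM]
4. ∠MJY = 56°  [△JNY]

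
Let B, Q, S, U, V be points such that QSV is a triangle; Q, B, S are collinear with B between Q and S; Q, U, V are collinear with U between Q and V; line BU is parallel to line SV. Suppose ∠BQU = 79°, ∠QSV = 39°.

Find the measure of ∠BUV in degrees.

1. ∠SQV = 79°  [B on QS, U on QV]
2. ∠QVS = 62°  [△QSV]
3. ∠BUQ = 62°  [BU∥SV, corresponding at U]
4. ∠BUV = 118°  [linear pair at U on QV]

∠BUV = 118°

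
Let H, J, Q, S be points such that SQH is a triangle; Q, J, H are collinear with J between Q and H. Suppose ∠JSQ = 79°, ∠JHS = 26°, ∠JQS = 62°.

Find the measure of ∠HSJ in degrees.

1. ∠QJS = 39°  [△SQJ]
2. ∠HJS = 141°  [linear pair at J on QH]
3. ∠HSJ = 13°  [△SJH]

∠HSJ = 13°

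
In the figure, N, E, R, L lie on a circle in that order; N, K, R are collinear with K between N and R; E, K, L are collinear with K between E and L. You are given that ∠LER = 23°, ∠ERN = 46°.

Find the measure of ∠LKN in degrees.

1. ∠LNR = 23°  [same arc RL]
2. ∠ELN = 46°  [same arc NE]
3. ∠LKN = 111°  [△NKL]

∠LKN = 111°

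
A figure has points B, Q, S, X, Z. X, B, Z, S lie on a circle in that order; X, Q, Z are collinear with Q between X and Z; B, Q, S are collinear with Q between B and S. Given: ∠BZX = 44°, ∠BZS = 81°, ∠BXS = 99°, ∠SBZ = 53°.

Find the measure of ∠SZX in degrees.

1. ∠BSX = 44°  [same arc XB]
2. ∠SBX = 37°  [△XBS]
3. ∠SZX = 37°  [same arc XS]

∠SZX = 37°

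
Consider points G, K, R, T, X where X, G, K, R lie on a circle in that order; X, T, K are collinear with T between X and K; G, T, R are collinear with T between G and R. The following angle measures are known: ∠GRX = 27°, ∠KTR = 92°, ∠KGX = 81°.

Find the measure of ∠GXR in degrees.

1. ∠GKX = 27°  [same arc XG]
2. ∠GTX = 92°  [vertical angles at T]
3. ∠GXK = 72°  [△XGK]
4. ∠RGX = 16°  [△XTG]
5. ∠GXR = 137°  [△XGR]

∠GXR = 137°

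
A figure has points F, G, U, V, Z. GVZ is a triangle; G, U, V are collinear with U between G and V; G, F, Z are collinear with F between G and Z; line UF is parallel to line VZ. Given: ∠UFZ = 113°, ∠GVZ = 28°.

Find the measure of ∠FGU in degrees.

1. ∠GFU = 67°  [linear pair at F on GZ]
2. ∠FUG = 28°  [UF∥VZ, corresponding at U]
3. ∠FGU = 85°  [△GUF]

∠FGU = 85°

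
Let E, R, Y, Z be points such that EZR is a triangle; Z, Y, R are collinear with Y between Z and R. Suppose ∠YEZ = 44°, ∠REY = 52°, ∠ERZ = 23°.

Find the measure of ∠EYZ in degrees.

1. ∠ERY = 23°  [Y on ray RZ]
2. ∠EYR = 105°  [△EYR]
3. ∠EYZ = 75°  [linear pair at Y on ZR]

∠EYZ = 75°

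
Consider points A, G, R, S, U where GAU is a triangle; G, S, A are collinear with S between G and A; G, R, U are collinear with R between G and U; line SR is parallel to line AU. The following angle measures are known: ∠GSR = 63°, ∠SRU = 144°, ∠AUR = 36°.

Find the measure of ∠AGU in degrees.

1. ∠GAU = 63°  [SR∥AU, corresponding at S]
2. ∠AUG = 36°  [R on ray UG]
3. ∠AGU = 81°  [△GAU]

∠AGU = 81°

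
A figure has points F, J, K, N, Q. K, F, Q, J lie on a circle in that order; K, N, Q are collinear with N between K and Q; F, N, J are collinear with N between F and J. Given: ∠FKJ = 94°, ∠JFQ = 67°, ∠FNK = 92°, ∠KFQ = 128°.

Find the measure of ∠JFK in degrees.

∠JFK = 61°

1. ∠JKQ = 67°  [same arc QJ]
2. ∠KJQ = 52°  [cyclic KFQJ, opposite ∠F+∠J]
3. ∠JQK = 61°  [△KQJ]
4. ∠JFK = 61°  [same arc KJ]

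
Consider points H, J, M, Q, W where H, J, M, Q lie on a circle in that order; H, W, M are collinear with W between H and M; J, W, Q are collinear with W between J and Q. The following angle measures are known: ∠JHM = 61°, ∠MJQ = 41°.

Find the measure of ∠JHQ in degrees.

∠JHQ = 102°

1. ∠JQM = 61°  [same arc JM]
2. ∠JMQ = 78°  [△JMQ]
3. ∠JHQ = 102°  [cyclic HJMQ, opposite ∠H+∠M]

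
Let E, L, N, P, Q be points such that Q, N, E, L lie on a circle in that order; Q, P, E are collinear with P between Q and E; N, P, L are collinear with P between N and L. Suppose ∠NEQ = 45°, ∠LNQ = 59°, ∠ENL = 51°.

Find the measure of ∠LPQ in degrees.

1. ∠NLQ = 45°  [same arc QN]
2. ∠EQL = 51°  [same arc EL]
3. ∠LPQ = 84°  [△QPL]

∠LPQ = 84°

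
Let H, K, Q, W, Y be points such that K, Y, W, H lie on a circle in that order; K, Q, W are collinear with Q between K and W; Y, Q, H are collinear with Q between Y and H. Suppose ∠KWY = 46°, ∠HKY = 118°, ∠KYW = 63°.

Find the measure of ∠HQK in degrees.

∠HQK = 87°

1. ∠KHY = 46°  [same arc KY]
2. ∠HYK = 16°  [△KYH]
3. ∠KHW = 117°  [cyclic KYWH, opposite ∠Y+∠H]
4. ∠HWK = 16°  [same arc KH]
5. ∠HKW = 47°  [△KWH]
6. ∠HQK = 87°  [△KQH]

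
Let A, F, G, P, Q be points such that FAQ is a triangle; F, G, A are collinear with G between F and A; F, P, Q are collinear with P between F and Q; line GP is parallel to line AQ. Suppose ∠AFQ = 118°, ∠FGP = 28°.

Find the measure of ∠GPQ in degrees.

∠GPQ = 146°

1. ∠GFP = 118°  [G on FA, P on FQ]
2. ∠FPG = 34°  [△FGP]
3. ∠GPQ = 146°  [linear pair at P on FQ]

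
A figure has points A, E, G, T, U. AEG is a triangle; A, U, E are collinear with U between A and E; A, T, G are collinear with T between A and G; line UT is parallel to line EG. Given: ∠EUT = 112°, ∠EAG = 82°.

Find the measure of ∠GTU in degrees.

1. ∠AUT = 68°  [linear pair at U on AE]
2. ∠TAU = 82°  [U on AE, T on AG]
3. ∠ATU = 30°  [△AUT]
4. ∠GTU = 150°  [linear pair at T on AG]

∠GTU = 150°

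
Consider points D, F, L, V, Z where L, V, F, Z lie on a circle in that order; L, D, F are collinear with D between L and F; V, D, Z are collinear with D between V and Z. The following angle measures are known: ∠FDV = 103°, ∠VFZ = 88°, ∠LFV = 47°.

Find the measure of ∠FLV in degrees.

1. ∠FVZ = 30°  [△VDF]
2. ∠FZV = 62°  [△VFZ]
3. ∠FLV = 62°  [same arc VF]

∠FLV = 62°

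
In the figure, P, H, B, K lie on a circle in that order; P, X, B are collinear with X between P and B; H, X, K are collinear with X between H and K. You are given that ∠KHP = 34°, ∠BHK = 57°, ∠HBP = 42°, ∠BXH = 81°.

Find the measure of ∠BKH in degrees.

1. ∠KBP = 34°  [same arc PK]
2. ∠KXP = 81°  [vertical angles at X]
3. ∠BXK = 99°  [linear pair at X on PB]
4. ∠BKH = 47°  [△BXK]

∠BKH = 47°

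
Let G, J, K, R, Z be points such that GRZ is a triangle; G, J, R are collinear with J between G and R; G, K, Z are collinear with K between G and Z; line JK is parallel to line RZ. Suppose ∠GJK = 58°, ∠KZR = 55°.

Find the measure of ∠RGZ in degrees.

1. ∠GRZ = 58°  [JK∥RZ, corresponding at J]
2. ∠GZR = 55°  [K on ray ZG]
3. ∠RGZ = 67°  [△GRZ]

∠RGZ = 67°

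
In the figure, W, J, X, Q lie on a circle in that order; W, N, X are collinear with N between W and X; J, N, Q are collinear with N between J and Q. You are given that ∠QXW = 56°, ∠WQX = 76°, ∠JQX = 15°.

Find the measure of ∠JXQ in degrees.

∠JXQ = 117°

1. ∠QWX = 48°  [△WXQ]
2. ∠QJX = 48°  [same arc XQ]
3. ∠JXQ = 117°  [△JXQ]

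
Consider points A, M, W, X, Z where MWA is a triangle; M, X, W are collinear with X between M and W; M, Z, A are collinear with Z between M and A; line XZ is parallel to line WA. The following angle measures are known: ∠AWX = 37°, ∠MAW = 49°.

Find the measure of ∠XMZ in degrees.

∠XMZ = 94°

1. ∠AWM = 37°  [X on ray WM]
2. ∠AMW = 94°  [△MWA]
3. ∠XMZ = 94°  [X on MW, Z on MA]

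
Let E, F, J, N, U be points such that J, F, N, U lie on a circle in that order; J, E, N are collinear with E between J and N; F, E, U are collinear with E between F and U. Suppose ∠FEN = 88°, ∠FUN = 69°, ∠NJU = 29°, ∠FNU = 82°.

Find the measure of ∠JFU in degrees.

1. ∠FEJ = 92°  [linear pair at E on JN]
2. ∠FJN = 69°  [same arc FN]
3. ∠JFU = 19°  [△JEF]

∠JFU = 19°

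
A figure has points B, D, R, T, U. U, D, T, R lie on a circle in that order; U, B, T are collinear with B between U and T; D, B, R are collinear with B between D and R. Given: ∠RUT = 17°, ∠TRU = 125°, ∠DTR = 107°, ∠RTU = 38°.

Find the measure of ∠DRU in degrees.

1. ∠DUR = 73°  [cyclic UDTR, opposite ∠U+∠T]
2. ∠RDU = 38°  [same arc UR]
3. ∠DRU = 69°  [△UDR]

∠DRU = 69°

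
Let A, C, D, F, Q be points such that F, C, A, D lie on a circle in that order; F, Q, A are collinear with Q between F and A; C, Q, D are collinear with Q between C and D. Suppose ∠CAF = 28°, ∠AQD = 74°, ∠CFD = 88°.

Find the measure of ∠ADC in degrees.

1. ∠CDF = 28°  [same arc FC]
2. ∠CQF = 74°  [vertical angles at Q]
3. ∠DCF = 64°  [△FCD]
4. ∠AFC = 42°  [△FQC]
5. ∠ADC = 42°  [same arc CA]

∠ADC = 42°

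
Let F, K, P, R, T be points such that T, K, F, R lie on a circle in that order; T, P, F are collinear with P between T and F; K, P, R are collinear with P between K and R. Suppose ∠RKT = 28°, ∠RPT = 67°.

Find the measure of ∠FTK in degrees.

1. ∠RFT = 28°  [same arc TR]
2. ∠FPR = 113°  [linear pair at P on TF]
3. ∠FRK = 39°  [△FPR]
4. ∠FTK = 39°  [same arc KF]

∠FTK = 39°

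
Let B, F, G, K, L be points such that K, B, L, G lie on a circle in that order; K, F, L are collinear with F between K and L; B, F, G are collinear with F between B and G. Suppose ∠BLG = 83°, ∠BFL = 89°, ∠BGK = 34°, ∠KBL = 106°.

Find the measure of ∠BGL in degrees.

1. ∠BLK = 34°  [same arc KB]
2. ∠BKL = 40°  [△KBL]
3. ∠BGL = 40°  [same arc BL]

∠BGL = 40°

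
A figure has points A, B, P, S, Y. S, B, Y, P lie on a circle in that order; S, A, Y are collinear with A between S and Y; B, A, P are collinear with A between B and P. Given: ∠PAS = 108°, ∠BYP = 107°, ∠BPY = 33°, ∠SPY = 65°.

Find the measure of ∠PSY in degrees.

∠PSY = 40°

1. ∠PAY = 72°  [linear pair at A on SY]
2. ∠PYS = 75°  [△YAP]
3. ∠PSY = 40°  [△SYP]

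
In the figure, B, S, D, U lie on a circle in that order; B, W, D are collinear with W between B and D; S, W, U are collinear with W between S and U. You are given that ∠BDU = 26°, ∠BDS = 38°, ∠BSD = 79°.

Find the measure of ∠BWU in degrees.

∠BWU = 89°

1. ∠BUS = 38°  [same arc BS]
2. ∠BUD = 101°  [cyclic BSDU, opposite ∠S+∠U]
3. ∠DBU = 53°  [△BDU]
4. ∠BWU = 89°  [△BWU]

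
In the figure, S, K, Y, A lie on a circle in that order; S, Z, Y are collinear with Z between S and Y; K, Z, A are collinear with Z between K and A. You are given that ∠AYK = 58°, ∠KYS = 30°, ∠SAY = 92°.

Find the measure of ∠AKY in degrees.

∠AKY = 60°

1. ∠SKY = 88°  [cyclic SKYA, opposite ∠K+∠A]
2. ∠KSY = 62°  [△SKY]
3. ∠KAY = 62°  [same arc KY]
4. ∠AKY = 60°  [△KYA]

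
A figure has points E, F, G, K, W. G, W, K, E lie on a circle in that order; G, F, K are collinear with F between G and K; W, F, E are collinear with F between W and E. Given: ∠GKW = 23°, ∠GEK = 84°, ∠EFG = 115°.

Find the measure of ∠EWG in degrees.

1. ∠GWK = 96°  [cyclic GWKE, opposite ∠W+∠E]
2. ∠KFW = 115°  [vertical angles at F]
3. ∠KGW = 61°  [△GWK]
4. ∠GFW = 65°  [linear pair at F on GK]
5. ∠EWG = 54°  [△GFW]

∠EWG = 54°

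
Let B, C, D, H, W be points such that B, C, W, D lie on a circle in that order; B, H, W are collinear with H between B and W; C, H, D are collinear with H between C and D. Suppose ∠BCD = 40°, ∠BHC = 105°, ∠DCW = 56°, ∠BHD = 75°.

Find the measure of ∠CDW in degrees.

∠CDW = 35°

1. ∠BWD = 40°  [same arc BD]
2. ∠DHW = 105°  [vertical angles at H]
3. ∠CDW = 35°  [△WHD]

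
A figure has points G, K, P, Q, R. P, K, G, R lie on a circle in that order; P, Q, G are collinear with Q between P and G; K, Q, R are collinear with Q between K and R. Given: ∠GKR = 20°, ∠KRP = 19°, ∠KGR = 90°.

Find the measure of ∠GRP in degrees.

1. ∠GRK = 70°  [△KGR]
2. ∠KGP = 19°  [same arc PK]
3. ∠GPK = 70°  [same arc KG]
4. ∠GKP = 91°  [△PKG]
5. ∠GRP = 89°  [cyclic PKGR, opposite ∠K+∠R]

∠GRP = 89°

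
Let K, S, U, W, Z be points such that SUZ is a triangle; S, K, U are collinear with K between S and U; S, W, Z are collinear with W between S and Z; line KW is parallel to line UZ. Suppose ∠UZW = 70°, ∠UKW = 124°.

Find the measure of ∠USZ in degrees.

1. ∠SZU = 70°  [W on ray ZS]
2. ∠SKW = 56°  [linear pair at K on SU]
3. ∠KWS = 70°  [KW∥UZ, corresponding at W]
4. ∠KSW = 54°  [△SKW]
5. ∠USZ = 54°  [K on SU, W on SZ]

∠USZ = 54°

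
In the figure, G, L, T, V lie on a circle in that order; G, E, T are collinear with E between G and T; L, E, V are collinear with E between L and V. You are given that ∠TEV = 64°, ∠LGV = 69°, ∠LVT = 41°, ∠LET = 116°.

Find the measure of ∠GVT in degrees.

∠GVT = 77°

1. ∠LTV = 111°  [cyclic GLTV, opposite ∠G+∠T]
2. ∠LGT = 41°  [same arc LT]
3. ∠TLV = 28°  [△LTV]
4. ∠GTL = 36°  [△LET]
5. ∠GLT = 103°  [△GLT]
6. ∠GVT = 77°  [cyclic GLTV, opposite ∠L+∠V]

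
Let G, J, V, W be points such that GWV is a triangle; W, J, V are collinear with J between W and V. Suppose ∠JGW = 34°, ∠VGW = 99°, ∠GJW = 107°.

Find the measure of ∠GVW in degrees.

1. ∠GWJ = 39°  [△GWJ]
2. ∠GWV = 39°  [J on ray WV]
3. ∠GVW = 42°  [△GWV]

∠GVW = 42°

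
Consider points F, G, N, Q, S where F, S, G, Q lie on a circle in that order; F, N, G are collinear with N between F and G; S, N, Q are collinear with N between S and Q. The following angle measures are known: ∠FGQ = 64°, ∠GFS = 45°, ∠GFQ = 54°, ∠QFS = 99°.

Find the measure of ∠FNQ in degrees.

∠FNQ = 109°

1. ∠FSQ = 64°  [same arc FQ]
2. ∠FQS = 17°  [△FSQ]
3. ∠FNQ = 109°  [△FNQ]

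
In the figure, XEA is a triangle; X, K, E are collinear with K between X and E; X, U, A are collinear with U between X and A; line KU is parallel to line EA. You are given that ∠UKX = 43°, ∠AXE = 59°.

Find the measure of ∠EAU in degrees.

1. ∠AEX = 43°  [KU∥EA, corresponding at K]
2. ∠EAX = 78°  [△XEA]
3. ∠EAU = 78°  [U on ray AX]

∠EAU = 78°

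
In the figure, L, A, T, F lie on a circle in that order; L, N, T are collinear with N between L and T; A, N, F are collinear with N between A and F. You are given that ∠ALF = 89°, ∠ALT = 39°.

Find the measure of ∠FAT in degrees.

1. ∠ATF = 91°  [cyclic LATF, opposite ∠L+∠T]
2. ∠AFT = 39°  [same arc AT]
3. ∠FAT = 50°  [△ATF]

∠FAT = 50°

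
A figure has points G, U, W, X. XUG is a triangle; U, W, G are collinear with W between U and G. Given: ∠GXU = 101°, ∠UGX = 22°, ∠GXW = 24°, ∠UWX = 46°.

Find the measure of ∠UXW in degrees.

1. ∠GUX = 57°  [△XUG]
2. ∠WUX = 57°  [W on ray UG]
3. ∠UXW = 77°  [△XUW]

∠UXW = 77°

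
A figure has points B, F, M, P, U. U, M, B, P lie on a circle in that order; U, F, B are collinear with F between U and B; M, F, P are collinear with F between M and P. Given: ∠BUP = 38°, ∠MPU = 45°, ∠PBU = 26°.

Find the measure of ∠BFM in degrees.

∠BFM = 97°

1. ∠BMP = 38°  [same arc BP]
2. ∠MBU = 45°  [same arc UM]
3. ∠BFM = 97°  [△MFB]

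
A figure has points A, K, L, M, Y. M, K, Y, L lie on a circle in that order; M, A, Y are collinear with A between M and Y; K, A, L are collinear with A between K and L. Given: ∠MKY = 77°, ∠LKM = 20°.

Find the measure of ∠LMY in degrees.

1. ∠MLY = 103°  [cyclic MKYL, opposite ∠K+∠L]
2. ∠LYM = 20°  [same arc ML]
3. ∠LMY = 57°  [△MYL]

∠LMY = 57°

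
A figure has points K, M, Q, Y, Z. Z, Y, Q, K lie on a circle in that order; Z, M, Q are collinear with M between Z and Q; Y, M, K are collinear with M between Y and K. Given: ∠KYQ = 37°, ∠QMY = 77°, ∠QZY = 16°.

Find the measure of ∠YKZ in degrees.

1. ∠KZQ = 37°  [same arc QK]
2. ∠KMZ = 77°  [vertical angles at M]
3. ∠YKZ = 66°  [△ZMK]

∠YKZ = 66°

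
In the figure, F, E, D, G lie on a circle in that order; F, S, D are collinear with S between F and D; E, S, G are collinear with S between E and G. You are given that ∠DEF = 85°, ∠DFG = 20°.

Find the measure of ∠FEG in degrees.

∠FEG = 65°

1. ∠DGF = 95°  [cyclic FEDG, opposite ∠E+∠G]
2. ∠FDG = 65°  [△FDG]
3. ∠FEG = 65°  [same arc FG]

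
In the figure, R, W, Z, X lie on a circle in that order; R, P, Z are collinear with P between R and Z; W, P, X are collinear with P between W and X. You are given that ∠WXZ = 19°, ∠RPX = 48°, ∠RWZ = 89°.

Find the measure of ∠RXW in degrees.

1. ∠WRZ = 19°  [same arc WZ]
2. ∠RZW = 72°  [△RWZ]
3. ∠RXW = 72°  [same arc RW]

∠RXW = 72°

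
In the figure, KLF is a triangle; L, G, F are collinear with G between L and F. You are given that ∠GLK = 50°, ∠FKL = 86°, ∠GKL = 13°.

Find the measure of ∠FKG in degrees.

1. ∠KGL = 117°  [△KLG]
2. ∠FLK = 50°  [G on ray LF]
3. ∠KFL = 44°  [△KLF]
4. ∠FGK = 63°  [linear pair at G on LF]
5. ∠GFK = 44°  [G on ray FL]
6. ∠FKG = 73°  [△KGF]

∠FKG = 73°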